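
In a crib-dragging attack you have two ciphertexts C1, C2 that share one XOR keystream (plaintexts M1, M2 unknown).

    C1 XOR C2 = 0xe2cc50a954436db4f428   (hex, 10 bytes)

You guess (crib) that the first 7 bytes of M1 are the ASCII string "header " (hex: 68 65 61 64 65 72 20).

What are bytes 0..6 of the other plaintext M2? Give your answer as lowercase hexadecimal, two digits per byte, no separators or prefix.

Since C1 ⊕ C2 = M1 ⊕ M2, XORing with the guessed M1 bytes yields the corresponding M2 bytes: M2 = (C1 ⊕ C2) ⊕ M1.
e2 xor 68 = 8a
cc xor 65 = a9
50 xor 61 = 31
a9 xor 64 = cd
54 xor 65 = 31
43 xor 72 = 31
6d xor 20 = 4d

8aa931cd31314d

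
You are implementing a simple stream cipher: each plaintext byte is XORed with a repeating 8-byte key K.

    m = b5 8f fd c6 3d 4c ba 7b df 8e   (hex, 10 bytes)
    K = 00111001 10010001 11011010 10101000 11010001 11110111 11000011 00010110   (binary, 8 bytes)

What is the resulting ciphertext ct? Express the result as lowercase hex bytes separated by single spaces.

The 8-byte key repeats, so the effective keystream is 39 91 da a8 d1 f7 c3 16 39 91.
byte 0: 10110101 ^ 00111001 = 10001100
byte 1: 10001111 ^ 10010001 = 00011110
byte 2: 11111101 ^ 11011010 = 00100111
byte 3: 11000110 ^ 10101000 = 01101110
byte 4: 00111101 ^ 11010001 = 11101100
byte 5: 01001100 ^ 11110111 = 10111011
byte 6: 10111010 ^ 11000011 = 01111001
byte 7: 01111011 ^ 00010110 = 01101101
byte 8: 11011111 ^ 00111001 = 11100110
byte 9: 10001110 ^ 10010001 = 00011111

8c 1e 27 6e ec bb 79 6d e6 1f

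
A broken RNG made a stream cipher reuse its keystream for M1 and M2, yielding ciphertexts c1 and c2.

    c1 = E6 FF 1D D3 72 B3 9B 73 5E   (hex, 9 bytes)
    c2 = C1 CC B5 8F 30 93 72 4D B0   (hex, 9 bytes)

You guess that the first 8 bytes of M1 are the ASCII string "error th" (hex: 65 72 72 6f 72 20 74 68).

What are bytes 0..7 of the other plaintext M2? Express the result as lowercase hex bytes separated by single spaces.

First, c1 ⊕ c2 = (M1 ⊕ K) ⊕ (M2 ⊕ K) = M1 ⊕ M2, so the key drops out. Then M2 = (M1 ⊕ M2) ⊕ M1 over the first 8 bytes.
byte 0: (e6 XOR c1) XOR 65 = 27 XOR 65 = 42
byte 1: (ff XOR cc) XOR 72 = 33 XOR 72 = 41
byte 2: (1d XOR b5) XOR 72 = a8 XOR 72 = da
byte 3: (d3 XOR 8f) XOR 6f = 5c XOR 6f = 33
byte 4: (72 XOR 30) XOR 72 = 42 XOR 72 = 30
byte 5: (b3 XOR 93) XOR 20 = 20 XOR 20 = 00
byte 6: (9b XOR 72) XOR 74 = e9 XOR 74 = 9d
byte 7: (73 XOR 4d) XOR 68 = 3e XOR 68 = 56

42 41 da 33 30 00 9d 56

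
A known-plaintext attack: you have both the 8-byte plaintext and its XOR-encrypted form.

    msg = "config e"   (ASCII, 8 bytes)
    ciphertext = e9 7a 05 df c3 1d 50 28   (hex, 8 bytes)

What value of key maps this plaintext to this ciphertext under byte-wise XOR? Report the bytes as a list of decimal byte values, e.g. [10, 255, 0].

[138, 21, 107, 185, 170, 122, 112, 77]

Since ciphertext = msg ⊕ key, XORing both sides with msg gives key = msg ⊕ ciphertext.
63 ⊕ e9 = 8a
6f ⊕ 7a = 15
6e ⊕ 05 = 6b
66 ⊕ df = b9
69 ⊕ c3 = aa
67 ⊕ 1d = 7a
20 ⊕ 50 = 70
65 ⊕ 28 = 4d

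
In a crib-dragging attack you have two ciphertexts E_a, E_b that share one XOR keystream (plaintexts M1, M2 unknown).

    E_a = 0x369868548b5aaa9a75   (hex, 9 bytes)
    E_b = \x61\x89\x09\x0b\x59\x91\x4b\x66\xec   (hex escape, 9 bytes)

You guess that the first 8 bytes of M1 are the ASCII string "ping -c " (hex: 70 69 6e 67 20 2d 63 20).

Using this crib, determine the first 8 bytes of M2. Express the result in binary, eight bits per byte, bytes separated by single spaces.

First, E_a ⊕ E_b = (M1 ⊕ K) ⊕ (M2 ⊕ K) = M1 ⊕ M2, so the key drops out. Then M2 = (M1 ⊕ M2) ⊕ M1 over the first 8 bytes.
byte 0: (36 XOR 61) XOR 70 = 57 XOR 70 = 27
byte 1: (98 XOR 89) XOR 69 = 11 XOR 69 = 78
byte 2: (68 XOR 09) XOR 6e = 61 XOR 6e = 0f
byte 3: (54 XOR 0b) XOR 67 = 5f XOR 67 = 38
byte 4: (8b XOR 59) XOR 20 = d2 XOR 20 = f2
byte 5: (5a XOR 91) XOR 2d = cb XOR 2d = e6
byte 6: (aa XOR 4b) XOR 63 = e1 XOR 63 = 82
byte 7: (9a XOR 66) XOR 20 = fc XOR 20 = dc

00100111 01111000 00001111 00111000 11110010 11100110 10000010 11011100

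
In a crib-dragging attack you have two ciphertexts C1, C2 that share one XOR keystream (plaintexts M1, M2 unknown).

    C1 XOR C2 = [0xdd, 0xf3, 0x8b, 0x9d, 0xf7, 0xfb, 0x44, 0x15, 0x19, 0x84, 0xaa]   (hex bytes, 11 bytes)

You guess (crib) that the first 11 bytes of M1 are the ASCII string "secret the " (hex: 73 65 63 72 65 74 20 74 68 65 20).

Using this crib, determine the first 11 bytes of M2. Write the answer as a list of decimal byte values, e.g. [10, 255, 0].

Since C1 ⊕ C2 = M1 ⊕ M2, XORing with the guessed M1 bytes yields the corresponding M2 bytes: M2 = (C1 ⊕ C2) ⊕ M1.
dd ⊕ 73 = ae
f3 ⊕ 65 = 96
8b ⊕ 63 = e8
9d ⊕ 72 = ef
f7 ⊕ 65 = 92
fb ⊕ 74 = 8f
44 ⊕ 20 = 64
15 ⊕ 74 = 61
19 ⊕ 68 = 71
84 ⊕ 65 = e1
aa ⊕ 20 = 8a

[174, 150, 232, 239, 146, 143, 100, 97, 113, 225, 138]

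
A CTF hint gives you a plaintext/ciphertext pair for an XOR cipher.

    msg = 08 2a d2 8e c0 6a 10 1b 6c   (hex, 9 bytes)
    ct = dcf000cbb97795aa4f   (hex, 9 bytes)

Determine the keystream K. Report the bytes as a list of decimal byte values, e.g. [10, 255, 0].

[212, 218, 210, 69, 121, 29, 133, 177, 35]

Since ct = msg ⊕ K, XORing both sides with msg gives K = msg ⊕ ct.
08 XOR dc = d4
2a XOR f0 = da
d2 XOR 00 = d2
8e XOR cb = 45
c0 XOR b9 = 79
6a XOR 77 = 1d
10 XOR 95 = 85
1b XOR aa = b1
6c XOR 4f = 23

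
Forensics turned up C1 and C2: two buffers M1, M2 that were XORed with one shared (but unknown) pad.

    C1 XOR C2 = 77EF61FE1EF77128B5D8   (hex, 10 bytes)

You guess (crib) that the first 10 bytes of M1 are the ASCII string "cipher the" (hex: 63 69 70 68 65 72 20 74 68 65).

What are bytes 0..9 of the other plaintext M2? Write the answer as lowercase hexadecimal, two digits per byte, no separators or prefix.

Since C1 ⊕ C2 = M1 ⊕ M2, XORing with the guessed M1 bytes yields the corresponding M2 bytes: M2 = (C1 ⊕ C2) ⊕ M1.
119 xor  99 =  20
239 xor 105 = 134
 97 xor 112 =  17
254 xor 104 = 150
 30 xor 101 = 123
247 xor 114 = 133
113 xor  32 =  81
 40 xor 116 =  92
181 xor 104 = 221
216 xor 101 = 189

148611967b85515cddbd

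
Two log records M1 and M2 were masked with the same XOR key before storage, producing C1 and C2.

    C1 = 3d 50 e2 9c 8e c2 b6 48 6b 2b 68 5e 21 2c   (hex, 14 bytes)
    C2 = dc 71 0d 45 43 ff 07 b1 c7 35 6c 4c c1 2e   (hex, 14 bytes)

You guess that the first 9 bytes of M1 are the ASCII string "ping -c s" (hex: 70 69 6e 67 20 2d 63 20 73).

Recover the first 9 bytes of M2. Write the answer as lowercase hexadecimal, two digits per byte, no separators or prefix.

First, C1 ⊕ C2 = (M1 ⊕ K) ⊕ (M2 ⊕ K) = M1 ⊕ M2, so the key drops out. Then M2 = (M1 ⊕ M2) ⊕ M1 over the first 9 bytes.
byte 0: (3d ⊕ dc) ⊕ 70 = e1 ⊕ 70 = 91
byte 1: (50 ⊕ 71) ⊕ 69 = 21 ⊕ 69 = 48
byte 2: (e2 ⊕ 0d) ⊕ 6e = ef ⊕ 6e = 81
byte 3: (9c ⊕ 45) ⊕ 67 = d9 ⊕ 67 = be
byte 4: (8e ⊕ 43) ⊕ 20 = cd ⊕ 20 = ed
byte 5: (c2 ⊕ ff) ⊕ 2d = 3d ⊕ 2d = 10
byte 6: (b6 ⊕ 07) ⊕ 63 = b1 ⊕ 63 = d2
byte 7: (48 ⊕ b1) ⊕ 20 = f9 ⊕ 20 = d9
byte 8: (6b ⊕ c7) ⊕ 73 = ac ⊕ 73 = df

914881beed10d2d9df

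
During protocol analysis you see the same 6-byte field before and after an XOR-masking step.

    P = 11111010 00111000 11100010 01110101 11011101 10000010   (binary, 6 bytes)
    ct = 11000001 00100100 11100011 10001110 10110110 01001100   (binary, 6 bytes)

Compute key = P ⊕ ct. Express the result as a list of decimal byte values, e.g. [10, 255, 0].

[59, 28, 1, 251, 107, 206]

Since ct = P ⊕ key, XORing both sides with P gives key = P ⊕ ct.
byte 0: fa xor c1 = 3b
byte 1: 38 xor 24 = 1c
byte 2: e2 xor e3 = 01
byte 3: 75 xor 8e = fb
byte 4: dd xor b6 = 6b
byte 5: 82 xor 4c = ce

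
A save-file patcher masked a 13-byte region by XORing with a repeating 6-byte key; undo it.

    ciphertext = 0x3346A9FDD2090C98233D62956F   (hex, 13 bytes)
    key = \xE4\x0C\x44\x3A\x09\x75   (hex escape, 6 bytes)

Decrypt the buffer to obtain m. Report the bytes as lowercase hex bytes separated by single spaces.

d7 4a ed c7 db 7c e8 94 67 07 6b e0 8b

The 6-byte key repeats, so the effective keystream is e4 0c 44 3a 09 75 e4 0c 44 3a 09 75 e4.
byte 0:  51 XOR 228 = 215
byte 1:  70 XOR  12 =  74
byte 2: 169 XOR  68 = 237
byte 3: 253 XOR  58 = 199
byte 4: 210 XOR   9 = 219
byte 5:   9 XOR 117 = 124
byte 6:  12 XOR 228 = 232
byte 7: 152 XOR  12 = 148
byte 8:  35 XOR  68 = 103
byte 9:  61 XOR  58 =   7
byte 10:  98 XOR   9 = 107
byte 11: 149 XOR 117 = 224
byte 12: 111 XOR 228 = 139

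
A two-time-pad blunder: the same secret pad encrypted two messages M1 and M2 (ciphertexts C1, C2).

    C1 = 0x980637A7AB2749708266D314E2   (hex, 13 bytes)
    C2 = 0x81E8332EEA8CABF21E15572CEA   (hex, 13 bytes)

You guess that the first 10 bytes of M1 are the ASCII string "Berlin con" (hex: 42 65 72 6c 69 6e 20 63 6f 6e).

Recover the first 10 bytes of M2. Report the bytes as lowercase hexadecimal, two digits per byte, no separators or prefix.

First, C1 ⊕ C2 = (M1 ⊕ K) ⊕ (M2 ⊕ K) = M1 ⊕ M2, so the key drops out. Then M2 = (M1 ⊕ M2) ⊕ M1 over the first 10 bytes.
byte 0: (98 XOR 81) XOR 42 = 19 XOR 42 = 5b
byte 1: (06 XOR e8) XOR 65 = ee XOR 65 = 8b
byte 2: (37 XOR 33) XOR 72 = 04 XOR 72 = 76
byte 3: (a7 XOR 2e) XOR 6c = 89 XOR 6c = e5
byte 4: (ab XOR ea) XOR 69 = 41 XOR 69 = 28
byte 5: (27 XOR 8c) XOR 6e = ab XOR 6e = c5
byte 6: (49 XOR ab) XOR 20 = e2 XOR 20 = c2
byte 7: (70 XOR f2) XOR 63 = 82 XOR 63 = e1
byte 8: (82 XOR 1e) XOR 6f = 9c XOR 6f = f3
byte 9: (66 XOR 15) XOR 6e = 73 XOR 6e = 1d

5b8b76e528c5c2e1f31d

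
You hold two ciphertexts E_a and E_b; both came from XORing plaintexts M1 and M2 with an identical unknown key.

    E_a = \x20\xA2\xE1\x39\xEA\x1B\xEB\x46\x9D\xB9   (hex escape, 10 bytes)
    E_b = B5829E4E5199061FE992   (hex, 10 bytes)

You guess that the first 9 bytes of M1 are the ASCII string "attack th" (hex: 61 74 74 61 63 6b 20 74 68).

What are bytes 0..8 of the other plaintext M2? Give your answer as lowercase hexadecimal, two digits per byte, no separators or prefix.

First, E_a ⊕ E_b = (M1 ⊕ K) ⊕ (M2 ⊕ K) = M1 ⊕ M2, so the key drops out. Then M2 = (M1 ⊕ M2) ⊕ M1 over the first 9 bytes.
byte 0: (20 xor b5) xor 61 = 95 xor 61 = f4
byte 1: (a2 xor 82) xor 74 = 20 xor 74 = 54
byte 2: (e1 xor 9e) xor 74 = 7f xor 74 = 0b
byte 3: (39 xor 4e) xor 61 = 77 xor 61 = 16
byte 4: (ea xor 51) xor 63 = bb xor 63 = d8
byte 5: (1b xor 99) xor 6b = 82 xor 6b = e9
byte 6: (eb xor 06) xor 20 = ed xor 20 = cd
byte 7: (46 xor 1f) xor 74 = 59 xor 74 = 2d
byte 8: (9d xor e9) xor 68 = 74 xor 68 = 1c

f4540b16d8e9cd2d1c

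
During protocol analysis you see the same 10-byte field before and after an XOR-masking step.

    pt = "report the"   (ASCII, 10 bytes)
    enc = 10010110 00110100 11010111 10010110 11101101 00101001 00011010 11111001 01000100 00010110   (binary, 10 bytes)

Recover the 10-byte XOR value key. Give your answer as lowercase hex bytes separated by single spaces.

e4 51 a7 f9 9f 5d 3a 8d 2c 73

Since enc = pt ⊕ key, XORing both sides with pt gives key = pt ⊕ enc.
72 ⊕ 96 = e4
65 ⊕ 34 = 51
70 ⊕ d7 = a7
6f ⊕ 96 = f9
72 ⊕ ed = 9f
74 ⊕ 29 = 5d
20 ⊕ 1a = 3a
74 ⊕ f9 = 8d
68 ⊕ 44 = 2c
65 ⊕ 16 = 73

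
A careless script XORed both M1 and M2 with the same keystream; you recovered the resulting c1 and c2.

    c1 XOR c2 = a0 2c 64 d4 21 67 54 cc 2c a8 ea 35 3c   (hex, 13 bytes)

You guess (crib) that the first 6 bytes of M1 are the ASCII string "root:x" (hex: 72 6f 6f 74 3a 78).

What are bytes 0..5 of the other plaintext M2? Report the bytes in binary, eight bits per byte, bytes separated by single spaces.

Since c1 ⊕ c2 = M1 ⊕ M2, XORing with the guessed M1 bytes yields the corresponding M2 bytes: M2 = (c1 ⊕ c2) ⊕ M1.
byte 0: a0 ^ 72 = d2
byte 1: 2c ^ 6f = 43
byte 2: 64 ^ 6f = 0b
byte 3: d4 ^ 74 = a0
byte 4: 21 ^ 3a = 1b
byte 5: 67 ^ 78 = 1f

11010010 01000011 00001011 10100000 00011011 00011111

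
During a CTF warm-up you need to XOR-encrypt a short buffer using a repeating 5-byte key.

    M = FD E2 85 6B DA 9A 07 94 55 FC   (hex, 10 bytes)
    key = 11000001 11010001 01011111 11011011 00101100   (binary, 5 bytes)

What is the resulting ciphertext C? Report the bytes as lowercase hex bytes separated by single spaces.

The 5-byte key repeats, so the effective keystream is c1 d1 5f db 2c c1 d1 5f db 2c.
byte 0: fd xor c1 = 3c
byte 1: e2 xor d1 = 33
byte 2: 85 xor 5f = da
byte 3: 6b xor db = b0
byte 4: da xor 2c = f6
byte 5: 9a xor c1 = 5b
byte 6: 07 xor d1 = d6
byte 7: 94 xor 5f = cb
byte 8: 55 xor db = 8e
byte 9: fc xor 2c = d0

3c 33 da b0 f6 5b d6 cb 8e d0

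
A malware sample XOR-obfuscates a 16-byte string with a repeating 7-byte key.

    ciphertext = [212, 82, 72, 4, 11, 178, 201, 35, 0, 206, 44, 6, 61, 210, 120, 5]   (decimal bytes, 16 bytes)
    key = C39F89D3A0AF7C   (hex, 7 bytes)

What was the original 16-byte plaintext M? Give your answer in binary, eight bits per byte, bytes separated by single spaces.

00010111 11001101 11000001 11010111 10101011 00011101 10110101 11100000 10011111 01000111 11111111 10100110 10010010 10101110 10111011 10011010

The 7-byte key repeats, so the effective keystream is c3 9f 89 d3 a0 af 7c c3 9f 89 d3 a0 af 7c c3 9f.
byte 0: d4 ^ c3 = 17
byte 1: 52 ^ 9f = cd
byte 2: 48 ^ 89 = c1
byte 3: 04 ^ d3 = d7
byte 4: 0b ^ a0 = ab
byte 5: b2 ^ af = 1d
byte 6: c9 ^ 7c = b5
byte 7: 23 ^ c3 = e0
byte 8: 00 ^ 9f = 9f
byte 9: ce ^ 89 = 47
byte 10: 2c ^ d3 = ff
byte 11: 06 ^ a0 = a6
byte 12: 3d ^ af = 92
byte 13: d2 ^ 7c = ae
byte 14: 78 ^ c3 = bb
byte 15: 05 ^ 9f = 9a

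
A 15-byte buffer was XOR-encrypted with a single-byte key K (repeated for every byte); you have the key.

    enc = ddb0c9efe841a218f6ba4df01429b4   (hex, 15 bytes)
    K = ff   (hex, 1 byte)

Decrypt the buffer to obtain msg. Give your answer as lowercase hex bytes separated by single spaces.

22 4f 36 10 17 be 5d e7 09 45 b2 0f eb d6 4b

The 1-byte key repeats, so the effective keystream is ff ff ff ff ff ff ff ff ff ff ff ff ff ff ff.
byte 0: 11011101 ⊕ 11111111 = 00100010
byte 1: 10110000 ⊕ 11111111 = 01001111
byte 2: 11001001 ⊕ 11111111 = 00110110
byte 3: 11101111 ⊕ 11111111 = 00010000
byte 4: 11101000 ⊕ 11111111 = 00010111
byte 5: 01000001 ⊕ 11111111 = 10111110
byte 6: 10100010 ⊕ 11111111 = 01011101
byte 7: 00011000 ⊕ 11111111 = 11100111
byte 8: 11110110 ⊕ 11111111 = 00001001
byte 9: 10111010 ⊕ 11111111 = 01000101
byte 10: 01001101 ⊕ 11111111 = 10110010
byte 11: 11110000 ⊕ 11111111 = 00001111
byte 12: 00010100 ⊕ 11111111 = 11101011
byte 13: 00101001 ⊕ 11111111 = 11010110
byte 14: 10110100 ⊕ 11111111 = 01001011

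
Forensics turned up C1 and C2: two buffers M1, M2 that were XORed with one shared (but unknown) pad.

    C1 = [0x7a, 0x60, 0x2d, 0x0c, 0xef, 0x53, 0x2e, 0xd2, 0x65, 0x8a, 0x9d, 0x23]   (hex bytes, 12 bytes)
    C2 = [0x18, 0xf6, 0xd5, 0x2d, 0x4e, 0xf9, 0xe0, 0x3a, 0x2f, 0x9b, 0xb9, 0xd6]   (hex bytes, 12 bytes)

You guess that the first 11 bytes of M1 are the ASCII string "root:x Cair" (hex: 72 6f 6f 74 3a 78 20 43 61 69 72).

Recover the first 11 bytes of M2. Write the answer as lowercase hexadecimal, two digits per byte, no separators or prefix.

10f997559bd2eeab2b7856

First, C1 ⊕ C2 = (M1 ⊕ K) ⊕ (M2 ⊕ K) = M1 ⊕ M2, so the key drops out. Then M2 = (M1 ⊕ M2) ⊕ M1 over the first 11 bytes.
byte 0: (7a XOR 18) XOR 72 = 62 XOR 72 = 10
byte 1: (60 XOR f6) XOR 6f = 96 XOR 6f = f9
byte 2: (2d XOR d5) XOR 6f = f8 XOR 6f = 97
byte 3: (0c XOR 2d) XOR 74 = 21 XOR 74 = 55
byte 4: (ef XOR 4e) XOR 3a = a1 XOR 3a = 9b
byte 5: (53 XOR f9) XOR 78 = aa XOR 78 = d2
byte 6: (2e XOR e0) XOR 20 = ce XOR 20 = ee
byte 7: (d2 XOR 3a) XOR 43 = e8 XOR 43 = ab
byte 8: (65 XOR 2f) XOR 61 = 4a XOR 61 = 2b
byte 9: (8a XOR 9b) XOR 69 = 11 XOR 69 = 78
byte 10: (9d XOR b9) XOR 72 = 24 XOR 72 = 56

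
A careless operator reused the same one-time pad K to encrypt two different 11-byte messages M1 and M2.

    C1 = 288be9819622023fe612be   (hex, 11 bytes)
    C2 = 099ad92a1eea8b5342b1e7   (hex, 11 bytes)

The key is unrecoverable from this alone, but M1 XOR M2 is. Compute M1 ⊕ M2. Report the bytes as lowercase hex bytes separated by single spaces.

21 11 30 ab 88 c8 89 6c a4 a3 59

C1 ⊕ C2 = (M1 ⊕ K) ⊕ (M2 ⊕ K) = M1 ⊕ M2 — the shared key cancels under XOR.
byte 0: 28 ⊕ 09 = 21
byte 1: 8b ⊕ 9a = 11
byte 2: e9 ⊕ d9 = 30
byte 3: 81 ⊕ 2a = ab
byte 4: 96 ⊕ 1e = 88
byte 5: 22 ⊕ ea = c8
byte 6: 02 ⊕ 8b = 89
byte 7: 3f ⊕ 53 = 6c
byte 8: e6 ⊕ 42 = a4
byte 9: 12 ⊕ b1 = a3
byte 10: be ⊕ e7 = 59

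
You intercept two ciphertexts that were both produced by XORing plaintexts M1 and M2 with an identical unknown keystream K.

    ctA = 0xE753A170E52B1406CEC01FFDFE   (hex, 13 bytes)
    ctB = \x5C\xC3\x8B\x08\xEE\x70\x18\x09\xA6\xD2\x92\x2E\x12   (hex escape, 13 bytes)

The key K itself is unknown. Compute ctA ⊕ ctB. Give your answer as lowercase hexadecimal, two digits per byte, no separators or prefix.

bb902a780b5b0c0f68128dd3ec

ctA ⊕ ctB = (M1 ⊕ K) ⊕ (M2 ⊕ K) = M1 ⊕ M2 — the shared key cancels under XOR.
byte 0: e7 XOR 5c = bb
byte 1: 53 XOR c3 = 90
byte 2: a1 XOR 8b = 2a
byte 3: 70 XOR 08 = 78
byte 4: e5 XOR ee = 0b
byte 5: 2b XOR 70 = 5b
byte 6: 14 XOR 18 = 0c
byte 7: 06 XOR 09 = 0f
byte 8: ce XOR a6 = 68
byte 9: c0 XOR d2 = 12
byte 10: 1f XOR 92 = 8d
byte 11: fd XOR 2e = d3
byte 12: fe XOR 12 = ec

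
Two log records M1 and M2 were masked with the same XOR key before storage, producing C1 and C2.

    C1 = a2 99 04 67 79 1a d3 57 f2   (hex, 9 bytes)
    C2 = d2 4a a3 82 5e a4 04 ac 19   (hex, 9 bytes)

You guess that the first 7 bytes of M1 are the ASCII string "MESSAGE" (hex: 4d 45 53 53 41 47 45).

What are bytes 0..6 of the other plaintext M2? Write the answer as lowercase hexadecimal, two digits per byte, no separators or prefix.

First, C1 ⊕ C2 = (M1 ⊕ K) ⊕ (M2 ⊕ K) = M1 ⊕ M2, so the key drops out. Then M2 = (M1 ⊕ M2) ⊕ M1 over the first 7 bytes.
byte 0: (a2 xor d2) xor 4d = 70 xor 4d = 3d
byte 1: (99 xor 4a) xor 45 = d3 xor 45 = 96
byte 2: (04 xor a3) xor 53 = a7 xor 53 = f4
byte 3: (67 xor 82) xor 53 = e5 xor 53 = b6
byte 4: (79 xor 5e) xor 41 = 27 xor 41 = 66
byte 5: (1a xor a4) xor 47 = be xor 47 = f9
byte 6: (d3 xor 04) xor 45 = d7 xor 45 = 92

3d96f4b666f992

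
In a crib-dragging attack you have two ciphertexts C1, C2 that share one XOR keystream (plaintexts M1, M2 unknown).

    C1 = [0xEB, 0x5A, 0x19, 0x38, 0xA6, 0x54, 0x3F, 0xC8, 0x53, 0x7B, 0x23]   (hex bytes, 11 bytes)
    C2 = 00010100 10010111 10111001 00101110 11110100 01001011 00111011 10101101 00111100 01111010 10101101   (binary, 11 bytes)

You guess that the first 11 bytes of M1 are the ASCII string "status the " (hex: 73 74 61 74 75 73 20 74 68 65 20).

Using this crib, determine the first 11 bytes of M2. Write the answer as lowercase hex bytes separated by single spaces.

8c b9 c1 62 27 6c 24 11 07 64 ae

First, C1 ⊕ C2 = (M1 ⊕ K) ⊕ (M2 ⊕ K) = M1 ⊕ M2, so the key drops out. Then M2 = (M1 ⊕ M2) ⊕ M1 over the first 11 bytes.
byte 0: (eb ^ 14) ^ 73 = ff ^ 73 = 8c
byte 1: (5a ^ 97) ^ 74 = cd ^ 74 = b9
byte 2: (19 ^ b9) ^ 61 = a0 ^ 61 = c1
byte 3: (38 ^ 2e) ^ 74 = 16 ^ 74 = 62
byte 4: (a6 ^ f4) ^ 75 = 52 ^ 75 = 27
byte 5: (54 ^ 4b) ^ 73 = 1f ^ 73 = 6c
byte 6: (3f ^ 3b) ^ 20 = 04 ^ 20 = 24
byte 7: (c8 ^ ad) ^ 74 = 65 ^ 74 = 11
byte 8: (53 ^ 3c) ^ 68 = 6f ^ 68 = 07
byte 9: (7b ^ 7a) ^ 65 = 01 ^ 65 = 64
byte 10: (23 ^ ad) ^ 20 = 8e ^ 20 = ae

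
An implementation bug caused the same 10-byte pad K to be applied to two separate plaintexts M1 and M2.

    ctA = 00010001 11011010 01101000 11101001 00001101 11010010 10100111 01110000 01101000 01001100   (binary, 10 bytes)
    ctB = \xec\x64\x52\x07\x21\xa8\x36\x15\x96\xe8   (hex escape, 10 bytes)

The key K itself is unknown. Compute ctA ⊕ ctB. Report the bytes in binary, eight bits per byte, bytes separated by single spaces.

11111101 10111110 00111010 11101110 00101100 01111010 10010001 01100101 11111110 10100100

ctA ⊕ ctB = (M1 ⊕ K) ⊕ (M2 ⊕ K) = M1 ⊕ M2 — the shared key cancels under XOR.
11 xor ec = fd
da xor 64 = be
68 xor 52 = 3a
e9 xor 07 = ee
0d xor 21 = 2c
d2 xor a8 = 7a
a7 xor 36 = 91
70 xor 15 = 65
68 xor 96 = fe
4c xor e8 = a4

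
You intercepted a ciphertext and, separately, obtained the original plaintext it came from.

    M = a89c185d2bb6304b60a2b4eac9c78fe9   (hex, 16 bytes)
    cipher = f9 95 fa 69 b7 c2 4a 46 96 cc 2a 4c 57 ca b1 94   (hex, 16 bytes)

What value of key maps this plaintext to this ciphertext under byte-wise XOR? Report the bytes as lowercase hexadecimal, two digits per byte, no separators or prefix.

Since cipher = M ⊕ key, XORing both sides with M gives key = M ⊕ cipher.
a8 ^ f9 = 51
9c ^ 95 = 09
18 ^ fa = e2
5d ^ 69 = 34
2b ^ b7 = 9c
b6 ^ c2 = 74
30 ^ 4a = 7a
4b ^ 46 = 0d
60 ^ 96 = f6
a2 ^ cc = 6e
b4 ^ 2a = 9e
ea ^ 4c = a6
c9 ^ 57 = 9e
c7 ^ ca = 0d
8f ^ b1 = 3e
e9 ^ 94 = 7d

5109e2349c747a0df66e9ea69e0d3e7d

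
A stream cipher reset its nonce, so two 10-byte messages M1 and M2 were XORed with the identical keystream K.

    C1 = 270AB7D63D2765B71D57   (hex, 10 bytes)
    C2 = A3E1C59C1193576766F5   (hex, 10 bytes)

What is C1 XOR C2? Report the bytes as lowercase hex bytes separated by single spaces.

84 eb 72 4a 2c b4 32 d0 7b a2

C1 ⊕ C2 = (M1 ⊕ K) ⊕ (M2 ⊕ K) = M1 ⊕ M2 — the shared key cancels under XOR.
27 xor a3 = 84
0a xor e1 = eb
b7 xor c5 = 72
d6 xor 9c = 4a
3d xor 11 = 2c
27 xor 93 = b4
65 xor 57 = 32
b7 xor 67 = d0
1d xor 66 = 7b
57 xor f5 = a2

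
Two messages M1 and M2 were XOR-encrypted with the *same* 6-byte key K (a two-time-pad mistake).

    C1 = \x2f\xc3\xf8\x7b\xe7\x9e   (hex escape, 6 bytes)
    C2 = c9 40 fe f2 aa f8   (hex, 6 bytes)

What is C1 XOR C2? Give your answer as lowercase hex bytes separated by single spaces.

C1 ⊕ C2 = (M1 ⊕ K) ⊕ (M2 ⊕ K) = M1 ⊕ M2 — the shared key cancels under XOR.
 47 XOR 201 = 230
195 XOR  64 = 131
248 XOR 254 =   6
123 XOR 242 = 137
231 XOR 170 =  77
158 XOR 248 = 102

e6 83 06 89 4d 66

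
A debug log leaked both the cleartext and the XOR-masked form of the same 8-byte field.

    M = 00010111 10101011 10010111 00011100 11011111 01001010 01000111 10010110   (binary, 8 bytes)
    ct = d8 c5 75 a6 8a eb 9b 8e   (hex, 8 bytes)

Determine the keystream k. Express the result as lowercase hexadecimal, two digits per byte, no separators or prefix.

Since ct = M ⊕ k, XORing both sides with M gives k = M ⊕ ct.
byte 0: 17 XOR d8 = cf
byte 1: ab XOR c5 = 6e
byte 2: 97 XOR 75 = e2
byte 3: 1c XOR a6 = ba
byte 4: df XOR 8a = 55
byte 5: 4a XOR eb = a1
byte 6: 47 XOR 9b = dc
byte 7: 96 XOR 8e = 18

cf6ee2ba55a1dc18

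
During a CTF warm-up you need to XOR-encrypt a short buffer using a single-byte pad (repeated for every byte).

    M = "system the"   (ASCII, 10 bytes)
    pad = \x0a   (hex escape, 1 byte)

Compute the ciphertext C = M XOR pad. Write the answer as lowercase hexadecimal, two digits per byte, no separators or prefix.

The 1-byte key repeats, so the effective keystream is 0a 0a 0a 0a 0a 0a 0a 0a 0a 0a.
byte 0: 73 xor 0a = 79
byte 1: 79 xor 0a = 73
byte 2: 73 xor 0a = 79
byte 3: 74 xor 0a = 7e
byte 4: 65 xor 0a = 6f
byte 5: 6d xor 0a = 67
byte 6: 20 xor 0a = 2a
byte 7: 74 xor 0a = 7e
byte 8: 68 xor 0a = 62
byte 9: 65 xor 0a = 6f

7973797e6f672a7e626f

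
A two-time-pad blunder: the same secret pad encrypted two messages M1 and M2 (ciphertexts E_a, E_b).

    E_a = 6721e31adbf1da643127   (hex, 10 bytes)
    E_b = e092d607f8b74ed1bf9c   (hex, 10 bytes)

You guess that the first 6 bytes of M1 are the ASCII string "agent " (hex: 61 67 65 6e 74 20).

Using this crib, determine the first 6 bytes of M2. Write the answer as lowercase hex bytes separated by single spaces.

First, E_a ⊕ E_b = (M1 ⊕ K) ⊕ (M2 ⊕ K) = M1 ⊕ M2, so the key drops out. Then M2 = (M1 ⊕ M2) ⊕ M1 over the first 6 bytes.
byte 0: (67 ⊕ e0) ⊕ 61 = 87 ⊕ 61 = e6
byte 1: (21 ⊕ 92) ⊕ 67 = b3 ⊕ 67 = d4
byte 2: (e3 ⊕ d6) ⊕ 65 = 35 ⊕ 65 = 50
byte 3: (1a ⊕ 07) ⊕ 6e = 1d ⊕ 6e = 73
byte 4: (db ⊕ f8) ⊕ 74 = 23 ⊕ 74 = 57
byte 5: (f1 ⊕ b7) ⊕ 20 = 46 ⊕ 20 = 66

e6 d4 50 73 57 66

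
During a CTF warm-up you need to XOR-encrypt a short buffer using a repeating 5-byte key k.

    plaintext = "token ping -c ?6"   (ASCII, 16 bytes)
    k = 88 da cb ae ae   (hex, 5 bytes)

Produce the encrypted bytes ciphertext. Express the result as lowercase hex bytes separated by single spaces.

fc b5 a0 cb c0 a8 aa a2 c0 c9 a8 f7 a8 8e 91 be

The 5-byte key repeats, so the effective keystream is 88 da cb ae ae 88 da cb ae ae 88 da cb ae ae 88.
byte 0: 74 xor 88 = fc
byte 1: 6f xor da = b5
byte 2: 6b xor cb = a0
byte 3: 65 xor ae = cb
byte 4: 6e xor ae = c0
byte 5: 20 xor 88 = a8
byte 6: 70 xor da = aa
byte 7: 69 xor cb = a2
byte 8: 6e xor ae = c0
byte 9: 67 xor ae = c9
byte 10: 20 xor 88 = a8
byte 11: 2d xor da = f7
byte 12: 63 xor cb = a8
byte 13: 20 xor ae = 8e
byte 14: 3f xor ae = 91
byte 15: 36 xor 88 = be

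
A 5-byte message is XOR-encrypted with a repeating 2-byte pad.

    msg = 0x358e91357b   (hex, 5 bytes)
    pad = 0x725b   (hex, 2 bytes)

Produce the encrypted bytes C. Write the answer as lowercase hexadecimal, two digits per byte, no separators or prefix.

The 2-byte key repeats, so the effective keystream is 72 5b 72 5b 72.
byte 0: 35 ⊕ 72 = 47
byte 1: 8e ⊕ 5b = d5
byte 2: 91 ⊕ 72 = e3
byte 3: 35 ⊕ 5b = 6e
byte 4: 7b ⊕ 72 = 09

47d5e36e09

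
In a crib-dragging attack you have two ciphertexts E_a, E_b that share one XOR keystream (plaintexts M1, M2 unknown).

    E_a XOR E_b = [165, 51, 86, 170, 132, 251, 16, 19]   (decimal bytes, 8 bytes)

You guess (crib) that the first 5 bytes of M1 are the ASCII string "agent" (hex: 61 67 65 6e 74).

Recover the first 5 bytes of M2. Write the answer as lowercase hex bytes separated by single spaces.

c4 54 33 c4 f0

Since E_a ⊕ E_b = M1 ⊕ M2, XORing with the guessed M1 bytes yields the corresponding M2 bytes: M2 = (E_a ⊕ E_b) ⊕ M1.
byte 0: 10100101 ⊕ 01100001 = 11000100
byte 1: 00110011 ⊕ 01100111 = 01010100
byte 2: 01010110 ⊕ 01100101 = 00110011
byte 3: 10101010 ⊕ 01101110 = 11000100
byte 4: 10000100 ⊕ 01110100 = 11110000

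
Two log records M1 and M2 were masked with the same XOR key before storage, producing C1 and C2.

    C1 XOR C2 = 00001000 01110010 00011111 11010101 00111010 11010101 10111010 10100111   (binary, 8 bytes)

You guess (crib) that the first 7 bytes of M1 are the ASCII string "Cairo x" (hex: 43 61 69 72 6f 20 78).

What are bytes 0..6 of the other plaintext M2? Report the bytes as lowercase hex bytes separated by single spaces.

4b 13 76 a7 55 f5 c2

Since C1 ⊕ C2 = M1 ⊕ M2, XORing with the guessed M1 bytes yields the corresponding M2 bytes: M2 = (C1 ⊕ C2) ⊕ M1.
byte 0: 00001000 ⊕ 01000011 = 01001011
byte 1: 01110010 ⊕ 01100001 = 00010011
byte 2: 00011111 ⊕ 01101001 = 01110110
byte 3: 11010101 ⊕ 01110010 = 10100111
byte 4: 00111010 ⊕ 01101111 = 01010101
byte 5: 11010101 ⊕ 00100000 = 11110101
byte 6: 10111010 ⊕ 01111000 = 11000010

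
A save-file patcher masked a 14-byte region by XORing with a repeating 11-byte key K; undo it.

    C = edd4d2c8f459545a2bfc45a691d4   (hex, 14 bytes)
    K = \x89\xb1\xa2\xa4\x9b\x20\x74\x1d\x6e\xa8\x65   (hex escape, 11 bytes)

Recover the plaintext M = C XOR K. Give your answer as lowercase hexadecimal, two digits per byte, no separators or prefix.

6465706c6f7920474554202f2076

The 11-byte key repeats, so the effective keystream is 89 b1 a2 a4 9b 20 74 1d 6e a8 65 89 b1 a2.
byte 0: ed ^ 89 = 64
byte 1: d4 ^ b1 = 65
byte 2: d2 ^ a2 = 70
byte 3: c8 ^ a4 = 6c
byte 4: f4 ^ 9b = 6f
byte 5: 59 ^ 20 = 79
byte 6: 54 ^ 74 = 20
byte 7: 5a ^ 1d = 47
byte 8: 2b ^ 6e = 45
byte 9: fc ^ a8 = 54
byte 10: 45 ^ 65 = 20
byte 11: a6 ^ 89 = 2f
byte 12: 91 ^ b1 = 20
byte 13: d4 ^ a2 = 76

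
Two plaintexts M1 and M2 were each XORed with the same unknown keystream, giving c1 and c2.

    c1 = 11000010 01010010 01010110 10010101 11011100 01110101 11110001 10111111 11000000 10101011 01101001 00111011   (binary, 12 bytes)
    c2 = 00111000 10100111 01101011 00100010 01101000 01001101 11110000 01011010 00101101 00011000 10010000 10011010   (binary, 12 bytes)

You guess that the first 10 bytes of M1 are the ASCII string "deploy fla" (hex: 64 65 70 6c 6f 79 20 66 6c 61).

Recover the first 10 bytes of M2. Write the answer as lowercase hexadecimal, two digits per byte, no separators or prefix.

First, c1 ⊕ c2 = (M1 ⊕ K) ⊕ (M2 ⊕ K) = M1 ⊕ M2, so the key drops out. Then M2 = (M1 ⊕ M2) ⊕ M1 over the first 10 bytes.
byte 0: (c2 xor 38) xor 64 = fa xor 64 = 9e
byte 1: (52 xor a7) xor 65 = f5 xor 65 = 90
byte 2: (56 xor 6b) xor 70 = 3d xor 70 = 4d
byte 3: (95 xor 22) xor 6c = b7 xor 6c = db
byte 4: (dc xor 68) xor 6f = b4 xor 6f = db
byte 5: (75 xor 4d) xor 79 = 38 xor 79 = 41
byte 6: (f1 xor f0) xor 20 = 01 xor 20 = 21
byte 7: (bf xor 5a) xor 66 = e5 xor 66 = 83
byte 8: (c0 xor 2d) xor 6c = ed xor 6c = 81
byte 9: (ab xor 18) xor 61 = b3 xor 61 = d2

9e904ddbdb41218381d2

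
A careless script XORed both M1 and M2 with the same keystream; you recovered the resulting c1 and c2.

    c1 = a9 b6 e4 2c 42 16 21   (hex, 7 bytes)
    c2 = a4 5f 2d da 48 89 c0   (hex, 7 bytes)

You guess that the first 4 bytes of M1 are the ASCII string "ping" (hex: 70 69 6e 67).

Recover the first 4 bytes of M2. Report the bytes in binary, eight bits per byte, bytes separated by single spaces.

First, c1 ⊕ c2 = (M1 ⊕ K) ⊕ (M2 ⊕ K) = M1 ⊕ M2, so the key drops out. Then M2 = (M1 ⊕ M2) ⊕ M1 over the first 4 bytes.
byte 0: (a9 ⊕ a4) ⊕ 70 = 0d ⊕ 70 = 7d
byte 1: (b6 ⊕ 5f) ⊕ 69 = e9 ⊕ 69 = 80
byte 2: (e4 ⊕ 2d) ⊕ 6e = c9 ⊕ 6e = a7
byte 3: (2c ⊕ da) ⊕ 67 = f6 ⊕ 67 = 91

01111101 10000000 10100111 10010001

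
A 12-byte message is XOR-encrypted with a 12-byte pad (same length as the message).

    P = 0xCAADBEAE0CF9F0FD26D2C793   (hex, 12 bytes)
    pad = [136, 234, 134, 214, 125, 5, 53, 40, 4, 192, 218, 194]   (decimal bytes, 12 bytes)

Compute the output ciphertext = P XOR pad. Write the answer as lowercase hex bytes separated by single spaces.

ca ⊕ 88 = 42
ad ⊕ ea = 47
be ⊕ 86 = 38
ae ⊕ d6 = 78
0c ⊕ 7d = 71
f9 ⊕ 05 = fc
f0 ⊕ 35 = c5
fd ⊕ 28 = d5
26 ⊕ 04 = 22
d2 ⊕ c0 = 12
c7 ⊕ da = 1d
93 ⊕ c2 = 51

42 47 38 78 71 fc c5 d5 22 12 1d 51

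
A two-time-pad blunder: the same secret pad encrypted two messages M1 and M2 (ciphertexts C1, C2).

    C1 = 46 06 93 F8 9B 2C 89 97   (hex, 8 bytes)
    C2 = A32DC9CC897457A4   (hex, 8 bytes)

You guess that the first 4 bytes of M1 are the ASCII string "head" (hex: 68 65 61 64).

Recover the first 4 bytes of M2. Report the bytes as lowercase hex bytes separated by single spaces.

8d 4e 3b 50

First, C1 ⊕ C2 = (M1 ⊕ K) ⊕ (M2 ⊕ K) = M1 ⊕ M2, so the key drops out. Then M2 = (M1 ⊕ M2) ⊕ M1 over the first 4 bytes.
byte 0: (46 ^ a3) ^ 68 = e5 ^ 68 = 8d
byte 1: (06 ^ 2d) ^ 65 = 2b ^ 65 = 4e
byte 2: (93 ^ c9) ^ 61 = 5a ^ 61 = 3b
byte 3: (f8 ^ cc) ^ 64 = 34 ^ 64 = 50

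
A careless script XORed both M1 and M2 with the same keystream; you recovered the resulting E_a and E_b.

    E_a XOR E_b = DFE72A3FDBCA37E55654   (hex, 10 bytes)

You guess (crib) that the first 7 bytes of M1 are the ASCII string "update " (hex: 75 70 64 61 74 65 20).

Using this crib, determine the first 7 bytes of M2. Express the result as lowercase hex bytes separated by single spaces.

Since E_a ⊕ E_b = M1 ⊕ M2, XORing with the guessed M1 bytes yields the corresponding M2 bytes: M2 = (E_a ⊕ E_b) ⊕ M1.
byte 0: 11011111 ^ 01110101 = 10101010
byte 1: 11100111 ^ 01110000 = 10010111
byte 2: 00101010 ^ 01100100 = 01001110
byte 3: 00111111 ^ 01100001 = 01011110
byte 4: 11011011 ^ 01110100 = 10101111
byte 5: 11001010 ^ 01100101 = 10101111
byte 6: 00110111 ^ 00100000 = 00010111

aa 97 4e 5e af af 17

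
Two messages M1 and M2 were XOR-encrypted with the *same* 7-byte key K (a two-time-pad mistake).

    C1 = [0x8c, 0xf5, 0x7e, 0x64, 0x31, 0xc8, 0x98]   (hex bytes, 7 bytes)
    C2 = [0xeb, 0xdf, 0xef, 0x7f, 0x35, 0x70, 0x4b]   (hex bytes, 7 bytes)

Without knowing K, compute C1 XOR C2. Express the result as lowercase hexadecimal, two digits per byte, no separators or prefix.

672a911b04b8d3

C1 ⊕ C2 = (M1 ⊕ K) ⊕ (M2 ⊕ K) = M1 ⊕ M2 — the shared key cancels under XOR.
10001100 xor 11101011 = 01100111
11110101 xor 11011111 = 00101010
01111110 xor 11101111 = 10010001
01100100 xor 01111111 = 00011011
00110001 xor 00110101 = 00000100
11001000 xor 01110000 = 10111000
10011000 xor 01001011 = 11010011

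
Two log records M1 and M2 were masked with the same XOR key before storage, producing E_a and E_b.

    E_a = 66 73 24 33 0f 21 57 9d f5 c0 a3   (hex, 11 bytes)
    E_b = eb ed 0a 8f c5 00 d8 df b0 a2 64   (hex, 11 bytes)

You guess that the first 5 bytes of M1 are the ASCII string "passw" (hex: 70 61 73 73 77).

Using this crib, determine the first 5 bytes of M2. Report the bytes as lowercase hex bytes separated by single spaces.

fd ff 5d cf bd

First, E_a ⊕ E_b = (M1 ⊕ K) ⊕ (M2 ⊕ K) = M1 ⊕ M2, so the key drops out. Then M2 = (M1 ⊕ M2) ⊕ M1 over the first 5 bytes.
byte 0: (66 ^ eb) ^ 70 = 8d ^ 70 = fd
byte 1: (73 ^ ed) ^ 61 = 9e ^ 61 = ff
byte 2: (24 ^ 0a) ^ 73 = 2e ^ 73 = 5d
byte 3: (33 ^ 8f) ^ 73 = bc ^ 73 = cf
byte 4: (0f ^ c5) ^ 77 = ca ^ 77 = bd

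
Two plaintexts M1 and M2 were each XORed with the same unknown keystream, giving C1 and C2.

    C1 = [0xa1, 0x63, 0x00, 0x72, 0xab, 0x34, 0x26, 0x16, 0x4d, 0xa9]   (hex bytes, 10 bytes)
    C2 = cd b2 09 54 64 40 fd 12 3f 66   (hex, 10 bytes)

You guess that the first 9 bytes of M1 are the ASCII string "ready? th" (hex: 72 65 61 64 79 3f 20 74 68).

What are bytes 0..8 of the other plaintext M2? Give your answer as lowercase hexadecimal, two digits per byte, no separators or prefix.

1eb46842b64bfb701a

First, C1 ⊕ C2 = (M1 ⊕ K) ⊕ (M2 ⊕ K) = M1 ⊕ M2, so the key drops out. Then M2 = (M1 ⊕ M2) ⊕ M1 over the first 9 bytes.
byte 0: (a1 ⊕ cd) ⊕ 72 = 6c ⊕ 72 = 1e
byte 1: (63 ⊕ b2) ⊕ 65 = d1 ⊕ 65 = b4
byte 2: (00 ⊕ 09) ⊕ 61 = 09 ⊕ 61 = 68
byte 3: (72 ⊕ 54) ⊕ 64 = 26 ⊕ 64 = 42
byte 4: (ab ⊕ 64) ⊕ 79 = cf ⊕ 79 = b6
byte 5: (34 ⊕ 40) ⊕ 3f = 74 ⊕ 3f = 4b
byte 6: (26 ⊕ fd) ⊕ 20 = db ⊕ 20 = fb
byte 7: (16 ⊕ 12) ⊕ 74 = 04 ⊕ 74 = 70
byte 8: (4d ⊕ 3f) ⊕ 68 = 72 ⊕ 68 = 1a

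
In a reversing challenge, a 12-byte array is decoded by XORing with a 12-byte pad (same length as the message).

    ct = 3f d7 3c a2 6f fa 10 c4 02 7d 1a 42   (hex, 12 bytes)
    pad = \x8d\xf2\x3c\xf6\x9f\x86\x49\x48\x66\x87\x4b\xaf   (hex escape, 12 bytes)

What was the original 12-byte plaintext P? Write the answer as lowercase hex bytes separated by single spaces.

b2 25 00 54 f0 7c 59 8c 64 fa 51 ed

3f XOR 8d = b2
d7 XOR f2 = 25
3c XOR 3c = 00
a2 XOR f6 = 54
6f XOR 9f = f0
fa XOR 86 = 7c
10 XOR 49 = 59
c4 XOR 48 = 8c
02 XOR 66 = 64
7d XOR 87 = fa
1a XOR 4b = 51
42 XOR af = ed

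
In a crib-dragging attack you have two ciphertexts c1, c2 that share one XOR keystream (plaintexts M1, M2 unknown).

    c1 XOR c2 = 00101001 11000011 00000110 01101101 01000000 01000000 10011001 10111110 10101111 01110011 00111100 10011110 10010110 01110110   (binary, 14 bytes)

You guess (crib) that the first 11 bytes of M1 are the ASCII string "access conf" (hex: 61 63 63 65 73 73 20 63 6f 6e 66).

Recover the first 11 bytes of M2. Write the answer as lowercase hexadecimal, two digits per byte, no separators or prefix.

48a065083333b9ddc01d5a

Since c1 ⊕ c2 = M1 ⊕ M2, XORing with the guessed M1 bytes yields the corresponding M2 bytes: M2 = (c1 ⊕ c2) ⊕ M1.
00101001 xor 01100001 = 01001000
11000011 xor 01100011 = 10100000
00000110 xor 01100011 = 01100101
01101101 xor 01100101 = 00001000
01000000 xor 01110011 = 00110011
01000000 xor 01110011 = 00110011
10011001 xor 00100000 = 10111001
10111110 xor 01100011 = 11011101
10101111 xor 01101111 = 11000000
01110011 xor 01101110 = 00011101
00111100 xor 01100110 = 01011010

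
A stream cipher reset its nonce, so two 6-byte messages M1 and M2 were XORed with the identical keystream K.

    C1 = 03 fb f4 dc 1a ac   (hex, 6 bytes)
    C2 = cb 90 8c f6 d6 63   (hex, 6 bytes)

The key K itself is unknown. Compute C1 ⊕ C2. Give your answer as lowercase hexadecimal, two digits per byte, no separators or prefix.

c86b782acccf

C1 ⊕ C2 = (M1 ⊕ K) ⊕ (M2 ⊕ K) = M1 ⊕ M2 — the shared key cancels under XOR.
byte 0: 03 ^ cb = c8
byte 1: fb ^ 90 = 6b
byte 2: f4 ^ 8c = 78
byte 3: dc ^ f6 = 2a
byte 4: 1a ^ d6 = cc
byte 5: ac ^ 63 = cf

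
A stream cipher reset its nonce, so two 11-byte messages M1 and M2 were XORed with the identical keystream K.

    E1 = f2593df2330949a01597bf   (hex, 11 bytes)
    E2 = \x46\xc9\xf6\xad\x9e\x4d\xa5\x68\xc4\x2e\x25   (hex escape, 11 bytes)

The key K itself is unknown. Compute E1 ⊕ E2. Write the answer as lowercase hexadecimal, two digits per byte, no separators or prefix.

b490cb5fad44ecc8d1b99a

E1 ⊕ E2 = (M1 ⊕ K) ⊕ (M2 ⊕ K) = M1 ⊕ M2 — the shared key cancels under XOR.
242 ^  70 = 180
 89 ^ 201 = 144
 61 ^ 246 = 203
242 ^ 173 =  95
 51 ^ 158 = 173
  9 ^  77 =  68
 73 ^ 165 = 236
160 ^ 104 = 200
 21 ^ 196 = 209
151 ^  46 = 185
191 ^  37 = 154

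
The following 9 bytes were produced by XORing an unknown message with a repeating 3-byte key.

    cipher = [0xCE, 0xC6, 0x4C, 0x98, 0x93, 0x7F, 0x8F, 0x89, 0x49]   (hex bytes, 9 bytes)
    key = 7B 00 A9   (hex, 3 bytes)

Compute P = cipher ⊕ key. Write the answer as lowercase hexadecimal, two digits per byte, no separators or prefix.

b5c6e5e393d6f489e0

The 3-byte key repeats, so the effective keystream is 7b 00 a9 7b 00 a9 7b 00 a9.
byte 0: 206 XOR 123 = 181
byte 1: 198 XOR   0 = 198
byte 2:  76 XOR 169 = 229
byte 3: 152 XOR 123 = 227
byte 4: 147 XOR   0 = 147
byte 5: 127 XOR 169 = 214
byte 6: 143 XOR 123 = 244
byte 7: 137 XOR   0 = 137
byte 8:  73 XOR 169 = 224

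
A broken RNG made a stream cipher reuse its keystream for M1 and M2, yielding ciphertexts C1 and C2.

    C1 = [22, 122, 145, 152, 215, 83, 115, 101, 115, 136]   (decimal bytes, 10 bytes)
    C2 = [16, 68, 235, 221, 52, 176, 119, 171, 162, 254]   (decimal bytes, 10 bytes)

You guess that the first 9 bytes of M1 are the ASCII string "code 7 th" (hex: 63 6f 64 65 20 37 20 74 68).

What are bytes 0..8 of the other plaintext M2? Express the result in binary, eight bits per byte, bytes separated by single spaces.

01100101 01010001 00011110 00100000 11000011 11010100 00100100 10111010 10111001

First, C1 ⊕ C2 = (M1 ⊕ K) ⊕ (M2 ⊕ K) = M1 ⊕ M2, so the key drops out. Then M2 = (M1 ⊕ M2) ⊕ M1 over the first 9 bytes.
byte 0: (16 XOR 10) XOR 63 = 06 XOR 63 = 65
byte 1: (7a XOR 44) XOR 6f = 3e XOR 6f = 51
byte 2: (91 XOR eb) XOR 64 = 7a XOR 64 = 1e
byte 3: (98 XOR dd) XOR 65 = 45 XOR 65 = 20
byte 4: (d7 XOR 34) XOR 20 = e3 XOR 20 = c3
byte 5: (53 XOR b0) XOR 37 = e3 XOR 37 = d4
byte 6: (73 XOR 77) XOR 20 = 04 XOR 20 = 24
byte 7: (65 XOR ab) XOR 74 = ce XOR 74 = ba
byte 8: (73 XOR a2) XOR 68 = d1 XOR 68 = b9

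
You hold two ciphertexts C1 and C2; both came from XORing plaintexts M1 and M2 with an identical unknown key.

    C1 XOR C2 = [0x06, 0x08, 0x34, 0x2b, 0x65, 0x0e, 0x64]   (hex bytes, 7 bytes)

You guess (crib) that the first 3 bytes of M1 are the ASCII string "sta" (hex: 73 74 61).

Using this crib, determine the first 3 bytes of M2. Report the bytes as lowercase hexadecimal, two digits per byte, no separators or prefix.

Since C1 ⊕ C2 = M1 ⊕ M2, XORing with the guessed M1 bytes yields the corresponding M2 bytes: M2 = (C1 ⊕ C2) ⊕ M1.
06 ^ 73 = 75
08 ^ 74 = 7c
34 ^ 61 = 55

757c55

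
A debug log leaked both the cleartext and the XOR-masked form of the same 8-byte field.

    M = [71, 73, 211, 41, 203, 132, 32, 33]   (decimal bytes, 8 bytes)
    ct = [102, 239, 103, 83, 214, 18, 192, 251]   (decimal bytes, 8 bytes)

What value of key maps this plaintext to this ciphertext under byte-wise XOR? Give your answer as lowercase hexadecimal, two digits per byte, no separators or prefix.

21a6b47a1d96e0da

Since ct = M ⊕ key, XORing both sides with M gives key = M ⊕ ct.
47 ^ 66 = 21
49 ^ ef = a6
d3 ^ 67 = b4
29 ^ 53 = 7a
cb ^ d6 = 1d
84 ^ 12 = 96
20 ^ c0 = e0
21 ^ fb = da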